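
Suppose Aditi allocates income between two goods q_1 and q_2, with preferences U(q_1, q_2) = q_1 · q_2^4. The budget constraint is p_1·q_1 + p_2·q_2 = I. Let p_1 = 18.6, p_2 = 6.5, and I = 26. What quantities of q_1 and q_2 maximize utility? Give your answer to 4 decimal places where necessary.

q_1* = 0.2796, q_2* = 3.2

MU_q_1/MU_q_2 = (q_2)/(4·q_1); tangency sets this equal to p_1/p_2.
So p_2·q_2 = 4·p_1·q_1; combined with the budget, a share 0.2 of income goes to q_1.
Demand: q_1*(p_1,p_2,I) = 0.2·I/p_1 and q_2* = 0.8·I/p_2.
At p_1=18.6, p_2=6.5, I=26: q_1* = 0.2·26/18.6 = 0.2796, q_2* = 3.2.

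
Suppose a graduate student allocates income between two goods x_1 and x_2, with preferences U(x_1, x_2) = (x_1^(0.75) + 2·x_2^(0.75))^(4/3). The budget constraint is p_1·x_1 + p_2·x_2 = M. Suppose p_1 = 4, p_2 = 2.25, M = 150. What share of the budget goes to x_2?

share on x_2 = 0.989

MRS = MU_x_1/MU_x_2 = (1/2)·(x_2/x_1)^(0.25). Set equal to p_1/p_2.
Solve for the ratio: x_2/x_1 = [2·p_1/p_2]^(4).
Substitute x_2 = (x_2/x_1)·x_1 into the budget: x_1* = M/(p_1 + p_2·(x_2/x_1)).
Numerically x_2/x_1 = 159.81954, so x_1* = 150/(4 + 2.25·159.81954) = 0.4125 and x_2* = 159.81954·0.4125 = 65.9332.
Expenditure on x_2: 2.25·65.9332 = 148.3498; share = 0.989.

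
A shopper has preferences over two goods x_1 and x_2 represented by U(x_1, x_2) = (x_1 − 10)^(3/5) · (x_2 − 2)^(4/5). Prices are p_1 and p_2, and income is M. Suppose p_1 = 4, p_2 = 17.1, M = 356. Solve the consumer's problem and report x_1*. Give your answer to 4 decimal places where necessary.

x_1* = 40.1929

This is Cobb-Douglas in (x_1−10, x_2−2): tangency gives 0.6·p_2·(x_2−2) = 0.8·p_1·(x_1−10).
After buying the subsistence bundle (10, 2), a share 3/7 of the remaining income goes to x_1: x_1* = 10 + 3/7·(M − 10p_1 − 2p_2)/p_1.
Discretionary income = 356 − 10·4 − 2·17.1 = 281.8; x_1* = 10 + 3/7·281.8/4 = 40.1929.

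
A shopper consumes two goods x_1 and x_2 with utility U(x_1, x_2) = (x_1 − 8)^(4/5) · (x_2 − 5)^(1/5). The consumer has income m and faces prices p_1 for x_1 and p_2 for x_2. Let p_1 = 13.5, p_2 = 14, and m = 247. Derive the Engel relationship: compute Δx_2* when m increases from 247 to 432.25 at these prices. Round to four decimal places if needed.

Δx_2* = 2.6464

Substituting into the budget: x_1* = 8 + 0.8·(m − 8·p_1 − 5·p_2)/p_1, and x_2* = 5 + 0.2·(…)/p_2.
Discretionary income = 247 − 8·13.5 − 5·14 = 69; x_2* = 5 + 0.2·69/14 = 5.9857.
At m' = 432.25: x_2* = 8.6321. Change: 8.6321 − 5.9857 = 2.6464.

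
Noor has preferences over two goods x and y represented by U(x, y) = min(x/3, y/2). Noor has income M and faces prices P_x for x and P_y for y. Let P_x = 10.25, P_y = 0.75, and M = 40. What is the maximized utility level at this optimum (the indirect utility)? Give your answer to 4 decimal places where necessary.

With perfect complements, no substitution: consume in ratio x:y = 3:2.
Budget: P_x·x + P_y·(2/3)·x = M, so (3·P_x + 2·P_y)·x = 3·M.
Demand: x*(P_x,P_y,M) = 3·M/(3·P_x + 2·P_y), y* = 2·M/(3·P_x + 2·P_y).
Here 3·10.25 + 2·0.75 = 32.25, giving x* = 3.7209 and y* = 2.4806.
Utility at the optimum: U(3.7209, 2.4806) = 1.2403.

V = 1.2403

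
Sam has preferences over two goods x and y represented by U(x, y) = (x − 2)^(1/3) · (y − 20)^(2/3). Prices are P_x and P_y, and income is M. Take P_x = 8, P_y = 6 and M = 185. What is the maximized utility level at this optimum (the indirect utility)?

V = 3.9261

Discretionary income = 185 − 2·8 − 20·6 = 49; x* = 2 + 1/3·49/8 = 4.0417; y* = 20 + 2/3·49/6 = 25.4444.
Utility at the optimum: U(4.0417, 25.4444) = 3.9261.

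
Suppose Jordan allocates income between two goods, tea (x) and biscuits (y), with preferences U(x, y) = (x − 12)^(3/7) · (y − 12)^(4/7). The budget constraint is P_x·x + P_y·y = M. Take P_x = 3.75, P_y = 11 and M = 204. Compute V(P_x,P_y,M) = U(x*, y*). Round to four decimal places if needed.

Let x' = x−12, y' = y−12. MRS = (3/4)·y'/x' = P_x/P_y.
Substituting into the budget: x* = 12 + 3/7·(M − 12·P_x − 12·P_y)/P_x, and y* = 12 + 4/7·(…)/P_y.
Discretionary income = 204 − 12·3.75 − 12·11 = 27; x* = 12 + 3/7·27/3.75 = 15.0857; y* = 12 + 4/7·27/11 = 13.4026.
Utility at the optimum: U(15.0857, 13.4026) = 1.9665.

V = 1.9665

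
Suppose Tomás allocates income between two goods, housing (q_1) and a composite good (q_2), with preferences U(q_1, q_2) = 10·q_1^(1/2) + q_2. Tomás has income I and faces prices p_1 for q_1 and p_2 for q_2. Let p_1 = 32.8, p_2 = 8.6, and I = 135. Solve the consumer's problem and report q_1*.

Set MRS = p_1/p_2: 5·q_1^(−1/2) = p_1/p_2.
Solve: √q_1 = 5·p_2/p_1, so q_1*(p_1,p_2) = (5·p_2/p_1)², and q_2* = (I − p_1·q_1*)/p_2.
Plugging in: q_1* = (5·8.6/32.8)² = 1.7187.

q_1* = 1.7187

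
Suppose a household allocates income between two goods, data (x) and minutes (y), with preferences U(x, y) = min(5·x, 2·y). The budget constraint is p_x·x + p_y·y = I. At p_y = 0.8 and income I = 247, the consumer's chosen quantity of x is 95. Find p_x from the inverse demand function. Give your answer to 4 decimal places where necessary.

Leontief preferences: the optimum is at the kink where x/2 = y/5, i.e. y = (5/2)·x.
Budget: p_x·x + p_y·(5/2)·x = I, so (2·p_x + 5·p_y)·x = 2·I.
Demand: x*(p_x,p_y,I) = 2·I/(2·p_x + 5·p_y), y* = 5·I/(2·p_x + 5·p_y).
Set x* = 95 in the demand function and solve for p_x: p_x = 0.6.

p_x = 0.6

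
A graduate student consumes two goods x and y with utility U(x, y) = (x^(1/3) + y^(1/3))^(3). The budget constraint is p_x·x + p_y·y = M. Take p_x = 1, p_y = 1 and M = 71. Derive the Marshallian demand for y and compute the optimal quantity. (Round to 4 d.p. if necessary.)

y* = 35.5

From the CES first-order condition, (y/x)^(2/3) = p_x/p_y.
Solve for the ratio: y/x = [p_x/p_y]^(1.5).
Substitute y = (y/x)·x into the budget: x* = M/(p_x + p_y·(y/x)).
Numerically y/x = 1, so x* = 71/(1 + 1·1) = 35.5 and y* = 1·35.5 = 35.5.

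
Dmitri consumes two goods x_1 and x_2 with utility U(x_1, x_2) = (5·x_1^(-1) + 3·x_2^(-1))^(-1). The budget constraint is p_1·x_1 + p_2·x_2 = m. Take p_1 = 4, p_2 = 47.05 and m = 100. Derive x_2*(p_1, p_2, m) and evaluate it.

x_2* = 1.5441

Numerically x_2/x_1 = 0.225853, so x_1* = 100/(4 + 47.05·0.225853) = 6.837 and x_2* = 0.225853·6.837 = 1.5441.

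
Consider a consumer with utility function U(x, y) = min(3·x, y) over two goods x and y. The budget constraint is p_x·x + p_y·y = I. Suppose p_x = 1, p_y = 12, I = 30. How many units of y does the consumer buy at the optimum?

Leontief preferences: the optimum is at the kink where x/1 = y/3, i.e. y = 3·x.
Budget: p_x·x + p_y·3·x = I, so (p_x + 3·p_y)·x = I.
Demand: x*(p_x,p_y,I) = I/(p_x + 3·p_y), y* = 3·I/(p_x + 3·p_y).
Here 1 + 3·12 = 37, giving y* = 2.4324.

y* = 2.4324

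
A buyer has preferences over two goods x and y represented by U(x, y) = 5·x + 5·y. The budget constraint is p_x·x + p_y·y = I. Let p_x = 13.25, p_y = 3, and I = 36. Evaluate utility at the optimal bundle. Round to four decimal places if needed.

V = 60

Linear utility — the consumer picks whichever good has higher MU/price: 5/13.25 = 0.3774 vs 5/3 = 1.6667.
y gives more utility per dollar, so spend all income on y: y* = I/p_y, x* = 0.
Numerically: x* = 0, y* = 12.
Utility at the optimum: U(0, 12) = 60.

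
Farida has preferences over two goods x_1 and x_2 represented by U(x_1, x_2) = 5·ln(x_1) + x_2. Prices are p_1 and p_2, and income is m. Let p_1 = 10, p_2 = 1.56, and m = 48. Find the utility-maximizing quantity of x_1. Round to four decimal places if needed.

x_1* = 0.78

Set MRS = p_1/p_2: (5/x_1)/1 = p_1/p_2.
So x_1*(p_1,p_2) = 5·p_2/p_1, independent of income; and x_2* = (m − 5·p_2)/p_2.
At the given prices: x_1* = 5·1.56/10 = 0.78.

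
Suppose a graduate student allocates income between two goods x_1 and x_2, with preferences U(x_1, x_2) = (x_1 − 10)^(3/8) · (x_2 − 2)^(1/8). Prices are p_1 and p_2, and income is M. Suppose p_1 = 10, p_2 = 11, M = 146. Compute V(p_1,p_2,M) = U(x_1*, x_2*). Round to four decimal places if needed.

Let x_1' = x_1−10, x_2' = x_2−2. MRS = 3·x_2'/x_1' = p_1/p_2.
Substituting into the budget: x_1* = 10 + 0.75·(M − 10·p_1 − 2·p_2)/p_1, and x_2* = 2 + 0.25·(…)/p_2.
Discretionary income = 146 − 10·10 − 2·11 = 24; x_1* = 10 + 0.75·24/10 = 11.8; x_2* = 2 + 0.25·24/11 = 2.5455.
Utility at the optimum: U(11.8, 2.5455) = 1.1556.

V = 1.1556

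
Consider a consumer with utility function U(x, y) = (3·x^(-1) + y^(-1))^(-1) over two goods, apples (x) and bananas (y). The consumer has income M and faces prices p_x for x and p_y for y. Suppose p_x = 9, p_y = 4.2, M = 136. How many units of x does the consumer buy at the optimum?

x* = 10.837

Substitute y = (y/x)·x into the budget: x* = M/(p_x + p_y·(y/x)).
Numerically y/x = 0.845154, so x* = 136/(9 + 4.2·0.845154) = 10.837.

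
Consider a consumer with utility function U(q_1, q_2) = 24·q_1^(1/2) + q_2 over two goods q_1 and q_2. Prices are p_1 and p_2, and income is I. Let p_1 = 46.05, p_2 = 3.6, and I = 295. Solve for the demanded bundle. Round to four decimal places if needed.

q_1* = 0.8801, q_2* = 70.6871

Utility is quasi-linear in q_2; the FOC for q_1 is 12/√q_1 = p_1/p_2.
Thus q_1* = (12·p_2/p_1)² — independent of I — with the rest of income spent on q_2.
Plugging in: q_1* = (12·3.6/46.05)² = 0.8801, q_2* = 70.6871.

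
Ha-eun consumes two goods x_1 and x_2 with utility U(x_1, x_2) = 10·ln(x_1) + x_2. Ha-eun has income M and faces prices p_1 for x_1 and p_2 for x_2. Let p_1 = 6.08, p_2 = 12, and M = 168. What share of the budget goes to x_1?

MU_x_1 = 10/x_1, MU_x_2 = 1. Tangency: 10/x_1 = p_1/p_2.
So x_1*(p_1,p_2) = 10·p_2/p_1, independent of income; and x_2* = (M − 10·p_2)/p_2.
At the given prices: x_1* = 10·12/6.08 = 19.7368, and x_2* = 4.
Expenditure on x_1: 6.08·19.7368 = 120; share = 0.7143.

share on x_1 = 0.7143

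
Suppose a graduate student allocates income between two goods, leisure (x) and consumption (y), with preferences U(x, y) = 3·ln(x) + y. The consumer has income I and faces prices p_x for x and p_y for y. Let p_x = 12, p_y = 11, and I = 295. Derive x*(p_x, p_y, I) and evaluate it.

MU_x = 3/x, MU_y = 1. Tangency: 3/x = p_x/p_y.
So x*(p_x,p_y) = 3·p_y/p_x, independent of income; and y* = (I − 3·p_y)/p_y.
At the given prices: x* = 3·11/12 = 2.75.

x* = 2.75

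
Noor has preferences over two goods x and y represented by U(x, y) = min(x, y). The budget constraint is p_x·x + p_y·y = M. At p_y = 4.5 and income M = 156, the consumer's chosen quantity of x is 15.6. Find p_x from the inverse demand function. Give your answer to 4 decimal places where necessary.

With perfect complements, no substitution: consume in ratio x:y = 1:1.
Budget: p_x·x + p_y·x = M, so (p_x + p_y)·x = M.
Demand: x*(p_x,p_y,M) = M/(p_x + p_y), y* = M/(p_x + p_y).
Set x* = 15.6 in the demand function and solve for p_x: p_x = 5.5.

p_x = 5.5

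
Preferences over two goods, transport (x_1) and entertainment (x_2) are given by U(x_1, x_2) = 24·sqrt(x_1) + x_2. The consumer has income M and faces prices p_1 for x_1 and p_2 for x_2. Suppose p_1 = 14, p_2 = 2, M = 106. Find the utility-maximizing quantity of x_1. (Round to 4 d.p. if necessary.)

Utility is quasi-linear in x_2; the FOC for x_1 is 12/√x_1 = p_1/p_2.
Solve: √x_1 = 12·p_2/p_1, so x_1*(p_1,p_2) = (12·p_2/p_1)², and x_2* = (M − p_1·x_1*)/p_2.
Plugging in: x_1* = (12·2/14)² = 2.9388.

x_1* = 2.9388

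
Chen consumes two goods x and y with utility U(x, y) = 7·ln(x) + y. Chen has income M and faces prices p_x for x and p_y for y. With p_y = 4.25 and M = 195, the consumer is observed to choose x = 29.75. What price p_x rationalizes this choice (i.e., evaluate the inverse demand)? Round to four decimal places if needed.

MU_x = 7/x, MU_y = 1. Tangency: 7/x = p_x/p_y.
So x*(p_x,p_y) = 7·p_y/p_x, independent of income; and y* = (M − 7·p_y)/p_y.
Set x* = 29.75 in the demand function and solve for p_x: p_x = 1.

p_x = 1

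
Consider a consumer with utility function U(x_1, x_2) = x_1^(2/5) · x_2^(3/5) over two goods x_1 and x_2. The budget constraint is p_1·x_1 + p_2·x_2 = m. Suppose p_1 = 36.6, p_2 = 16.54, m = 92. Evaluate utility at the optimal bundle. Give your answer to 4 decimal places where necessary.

V = 2.0653

The MRS is (2/3)·x_2/x_1. Set MRS = p_1/p_2.
So 0.4·p_2·x_2 = 0.6·p_1·x_1; combined with the budget, a share 0.4 of income goes to x_1.
Demand: x_1*(p_1,p_2,m) = 0.4·m/p_1 and x_2* = 0.6·m/p_2.
At p_1=36.6, p_2=16.54, m=92: x_1* = 0.4·92/36.6 = 1.0055, x_2* = 3.3374.
Utility at the optimum: U(1.0055, 3.3374) = 2.0653.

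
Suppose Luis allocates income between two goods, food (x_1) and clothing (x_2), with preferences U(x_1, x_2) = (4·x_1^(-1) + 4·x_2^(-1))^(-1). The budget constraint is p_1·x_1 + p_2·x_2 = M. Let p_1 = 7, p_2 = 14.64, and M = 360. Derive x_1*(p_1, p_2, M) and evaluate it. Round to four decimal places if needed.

x_1* = 21.0241

MRS = MU_x_1/MU_x_2 = (x_2/x_1)^(2). Set equal to p_1/p_2.
Solve for the ratio: x_2/x_1 = [p_1/p_2]^(0.5).
Substitute x_2 = (x_2/x_1)·x_1 into the budget: x_1* = M/(p_1 + p_2·(x_2/x_1)).
Numerically x_2/x_1 = 0.691478, so x_1* = 360/(7 + 14.64·0.691478) = 21.0241.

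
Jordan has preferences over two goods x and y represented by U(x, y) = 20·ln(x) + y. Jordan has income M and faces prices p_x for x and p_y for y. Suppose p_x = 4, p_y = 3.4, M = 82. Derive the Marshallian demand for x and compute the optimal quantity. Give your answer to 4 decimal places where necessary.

So x*(p_x,p_y) = 20·p_y/p_x, independent of income; and y* = (M − 20·p_y)/p_y.
At the given prices: x* = 20·3.4/4 = 17.

x* = 17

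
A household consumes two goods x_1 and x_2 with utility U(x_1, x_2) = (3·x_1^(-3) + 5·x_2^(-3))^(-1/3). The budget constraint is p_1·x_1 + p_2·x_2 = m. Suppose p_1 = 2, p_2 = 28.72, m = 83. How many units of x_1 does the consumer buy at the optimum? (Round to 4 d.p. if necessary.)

Numerically x_2/x_1 = 0.583678, so x_1* = 83/(2 + 28.72·0.583678) = 4.4235.

x_1* = 4.4235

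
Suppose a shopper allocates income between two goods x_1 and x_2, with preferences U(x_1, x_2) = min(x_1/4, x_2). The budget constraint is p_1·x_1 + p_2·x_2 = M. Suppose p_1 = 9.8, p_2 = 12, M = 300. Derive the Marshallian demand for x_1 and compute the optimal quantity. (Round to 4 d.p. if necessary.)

x_1* = 23.4375

With perfect complements, no substitution: consume in ratio x_1:x_2 = 4:1.
Budget: p_1·x_1 + p_2·(1/4)·x_1 = M, so (4·p_1 + p_2)·x_1 = 4·M.
Demand: x_1*(p_1,p_2,M) = 4·M/(4·p_1 + p_2), x_2* = M/(4·p_1 + p_2).
Here 4·9.8 + 12 = 51.2, giving x_1* = 23.4375.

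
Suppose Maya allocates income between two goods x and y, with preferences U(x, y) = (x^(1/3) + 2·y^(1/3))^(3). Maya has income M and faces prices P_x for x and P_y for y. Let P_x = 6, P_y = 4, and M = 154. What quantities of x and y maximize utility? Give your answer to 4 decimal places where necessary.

From the CES first-order condition, (1/2)·(y/x)^(2/3) = P_x/P_y.
Solve for the ratio: y/x = [2·P_x/P_y]^(1.5).
With the ratio pinned down, the budget gives x* = M/(P_x + P_y·(y/x)) and y* = (y/x)·x*.
Numerically y/x = 5.196152, so x* = 154/(6 + 4·5.196152) = 5.7496 and y* = 5.196152·5.7496 = 29.8756.

x* = 5.7496, y* = 29.8756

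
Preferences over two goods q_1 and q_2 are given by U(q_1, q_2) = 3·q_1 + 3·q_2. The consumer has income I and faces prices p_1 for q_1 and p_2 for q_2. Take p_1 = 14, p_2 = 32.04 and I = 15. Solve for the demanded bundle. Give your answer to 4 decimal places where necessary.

q_1* = 1.0714, q_2* = 0

Linear utility — the consumer picks whichever good has higher MU/price: 3/14 = 0.2143 vs 3/32.04 = 0.0936.
q_1 gives more utility per dollar, so spend all income on q_1: q_1* = I/p_1, q_2* = 0.
Numerically: q_1* = 1.0714, q_2* = 0.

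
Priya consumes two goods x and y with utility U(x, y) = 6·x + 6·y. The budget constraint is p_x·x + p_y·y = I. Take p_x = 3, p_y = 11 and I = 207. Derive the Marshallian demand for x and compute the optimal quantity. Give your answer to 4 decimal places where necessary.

Perfect substitutes: compare marginal utility per dollar. 6/p_x vs 6/p_y → 2 vs 0.5455.
x gives more utility per dollar, so spend all income on x: x* = I/p_x, y* = 0.
Numerically: x* = 69, y* = 0.

x* = 69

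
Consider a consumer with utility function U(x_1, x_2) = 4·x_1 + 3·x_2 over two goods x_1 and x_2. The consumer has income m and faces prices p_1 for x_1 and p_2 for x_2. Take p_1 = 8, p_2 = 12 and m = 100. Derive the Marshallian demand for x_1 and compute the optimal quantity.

x_1 gives more utility per dollar, so spend all income on x_1: x_1* = m/p_1, x_2* = 0.
Numerically: x_1* = 12.5, x_2* = 0.

x_1* = 12.5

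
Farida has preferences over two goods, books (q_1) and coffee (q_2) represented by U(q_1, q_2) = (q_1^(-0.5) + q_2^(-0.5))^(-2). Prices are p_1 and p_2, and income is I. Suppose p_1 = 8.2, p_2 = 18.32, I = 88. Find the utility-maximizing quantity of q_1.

q_1* = 4.6512

Substitute q_2 = (q_2/q_1)·q_1 into the budget: q_1* = I/(p_1 + p_2·(q_2/q_1)).
Numerically q_2/q_1 = 0.585139, so q_1* = 88/(8.2 + 18.32·0.585139) = 4.6512.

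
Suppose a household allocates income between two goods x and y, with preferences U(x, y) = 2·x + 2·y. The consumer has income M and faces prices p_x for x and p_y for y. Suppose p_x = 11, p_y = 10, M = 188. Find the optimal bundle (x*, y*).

x* = 0, y* = 18.8

Linear utility — the consumer picks whichever good has higher MU/price: 2/11 = 0.1818 vs 2/10 = 0.2.
y gives more utility per dollar, so spend all income on y: y* = M/p_y, x* = 0.
Numerically: x* = 0, y* = 18.8.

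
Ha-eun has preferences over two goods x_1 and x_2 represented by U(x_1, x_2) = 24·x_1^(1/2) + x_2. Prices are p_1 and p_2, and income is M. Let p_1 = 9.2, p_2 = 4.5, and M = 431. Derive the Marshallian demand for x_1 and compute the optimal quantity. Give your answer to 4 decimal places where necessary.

x_1* = 34.4518

Utility is quasi-linear in x_2; the FOC for x_1 is 12/√x_1 = p_1/p_2.
Solve: √x_1 = 12·p_2/p_1, so x_1*(p_1,p_2) = (12·p_2/p_1)², and x_2* = (M − p_1·x_1*)/p_2.
Plugging in: x_1* = (12·4.5/9.2)² = 34.4518.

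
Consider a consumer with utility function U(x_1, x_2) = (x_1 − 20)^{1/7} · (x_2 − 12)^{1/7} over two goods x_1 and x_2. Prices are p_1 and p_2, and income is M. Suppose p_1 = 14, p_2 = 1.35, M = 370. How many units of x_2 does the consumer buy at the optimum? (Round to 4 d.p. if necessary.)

x_2* = 39.3333

After buying the subsistence bundle (20, 12), a share 0.5 of the remaining income goes to x_1: x_1* = 20 + 0.5·(M − 20p_1 − 12p_2)/p_1.
Discretionary income = 370 − 20·14 − 12·1.35 = 73.8; x_2* = 12 + 0.5·73.8/1.35 = 39.3333.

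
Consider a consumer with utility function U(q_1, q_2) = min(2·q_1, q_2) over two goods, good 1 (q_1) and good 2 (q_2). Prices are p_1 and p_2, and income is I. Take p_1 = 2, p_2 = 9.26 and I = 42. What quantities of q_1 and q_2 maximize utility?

Leontief preferences: the optimum is at the kink where q_1/1 = q_2/2, i.e. q_2 = 2·q_1.
Budget: p_1·q_1 + p_2·2·q_1 = I, so (p_1 + 2·p_2)·q_1 = I.
Demand: q_1*(p_1,p_2,I) = I/(p_1 + 2·p_2), q_2* = 2·I/(p_1 + 2·p_2).
Here 2 + 2·9.26 = 20.52, giving q_1* = 2.0468 and q_2* = 4.0936.

q_1* = 2.0468, q_2* = 4.0936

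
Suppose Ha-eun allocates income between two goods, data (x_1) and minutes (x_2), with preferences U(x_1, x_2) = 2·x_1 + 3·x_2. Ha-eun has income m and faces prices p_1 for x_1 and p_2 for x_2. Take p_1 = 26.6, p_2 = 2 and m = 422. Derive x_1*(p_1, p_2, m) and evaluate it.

Linear utility — the consumer picks whichever good has higher MU/price: 2/26.6 = 0.0752 vs 3/2 = 1.5.
x_2 gives more utility per dollar, so spend all income on x_2: x_2* = m/p_2, x_1* = 0.
Numerically: x_1* = 0, x_2* = 211.

x_1* = 0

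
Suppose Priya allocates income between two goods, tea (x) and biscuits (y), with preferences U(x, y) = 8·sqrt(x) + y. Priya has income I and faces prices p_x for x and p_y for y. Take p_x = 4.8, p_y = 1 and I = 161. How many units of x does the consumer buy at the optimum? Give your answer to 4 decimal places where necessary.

x* = 0.6944

Thus x* = (4·p_y/p_x)² — independent of I — with the rest of income spent on y.
Plugging in: x* = (4·1/4.8)² = 0.6944.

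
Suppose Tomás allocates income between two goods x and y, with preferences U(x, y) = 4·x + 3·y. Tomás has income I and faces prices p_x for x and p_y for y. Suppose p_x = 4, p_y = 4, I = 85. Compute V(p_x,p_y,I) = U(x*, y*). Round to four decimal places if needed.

Linear utility — the consumer picks whichever good has higher MU/price: 4/4 = 1 vs 3/4 = 0.75.
x gives more utility per dollar, so spend all income on x: x* = I/p_x, y* = 0.
Numerically: x* = 21.25, y* = 0.
Utility at the optimum: U(21.25, 0) = 85.

V = 85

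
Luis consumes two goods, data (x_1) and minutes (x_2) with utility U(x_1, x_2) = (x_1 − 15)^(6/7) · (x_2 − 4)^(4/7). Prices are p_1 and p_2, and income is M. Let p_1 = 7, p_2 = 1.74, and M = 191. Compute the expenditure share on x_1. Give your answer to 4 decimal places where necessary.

share on x_1 = 0.798

MRS = (3/2)·(x_2−4)/(x_1−15). Tangency with p_1/p_2 gives x_2−4 = (2/3)·(p_1/p_2)·(x_1−15).
After buying the subsistence bundle (15, 4), a share 0.6 of the remaining income goes to x_1: x_1* = 15 + 0.6·(M − 15p_1 − 4p_2)/p_1.
Discretionary income = 191 − 15·7 − 4·1.74 = 79.04; x_1* = 15 + 0.6·79.04/7 = 21.7749; x_2* = 4 + 0.4·79.04/1.74 = 22.1701.
Expenditure on x_1: 7·21.7749 = 152.424; share = 0.798.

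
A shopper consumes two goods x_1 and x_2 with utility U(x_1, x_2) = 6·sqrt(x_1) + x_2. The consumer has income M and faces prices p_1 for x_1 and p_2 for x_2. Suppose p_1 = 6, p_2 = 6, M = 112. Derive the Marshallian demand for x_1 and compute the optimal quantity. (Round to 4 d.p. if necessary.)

MU_x_1 = 3/√x_1, MU_x_2 = 1. Tangency: 3/√x_1 = p_1/p_2.
Thus x_1* = (3·p_2/p_1)² — independent of M — with the rest of income spent on x_2.
Plugging in: x_1* = (3·6/6)² = 9.

x_1* = 9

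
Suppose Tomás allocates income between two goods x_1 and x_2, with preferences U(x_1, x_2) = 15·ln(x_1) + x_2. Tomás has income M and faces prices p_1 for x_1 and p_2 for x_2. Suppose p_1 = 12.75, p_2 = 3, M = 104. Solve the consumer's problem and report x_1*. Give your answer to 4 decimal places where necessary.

x_1* = 3.5294

MU_x_1 = 15/x_1, MU_x_2 = 1. Tangency: 15/x_1 = p_1/p_2.
So x_1*(p_1,p_2) = 15·p_2/p_1, independent of income; and x_2* = (M − 15·p_2)/p_2.
At the given prices: x_1* = 15·3/12.75 = 3.5294.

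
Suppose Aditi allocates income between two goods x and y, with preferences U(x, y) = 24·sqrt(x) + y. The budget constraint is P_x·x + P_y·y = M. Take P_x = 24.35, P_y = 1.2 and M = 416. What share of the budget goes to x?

share on x = 0.0205

Set MRS = P_x/P_y: 12·x^(−1/2) = P_x/P_y.
Solve: √x = 12·P_y/P_x, so x*(P_x,P_y) = (12·P_y/P_x)², and y* = (M − P_x·x*)/P_y.
Plugging in: x* = (12·1.2/24.35)² = 0.3497, y* = 339.5702.
Expenditure on x: 24.35·0.3497 = 8.5158; share = 0.0205.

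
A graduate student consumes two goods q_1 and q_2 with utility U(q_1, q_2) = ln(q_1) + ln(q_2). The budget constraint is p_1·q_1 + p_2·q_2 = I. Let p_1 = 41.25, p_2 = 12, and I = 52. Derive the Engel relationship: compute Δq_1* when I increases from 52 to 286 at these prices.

Δq_1* = 2.8364

Tangency: MRS = q_2/q_1 = p_1/p_2.
Rearranging, p_2·q_2 = p_1·q_1. Substituting into the budget gives p_1·q_1·(1 + 1) = I.
Demand: q_1*(p_1,p_2,I) = 0.5·I/p_1 and q_2* = 0.5·I/p_2.
At p_1=41.25, p_2=12, I=52: q_1* = 0.5·52/41.25 = 0.6303.
At I' = 286: q_1* = 3.4667. Change: 3.4667 − 0.6303 = 2.8364.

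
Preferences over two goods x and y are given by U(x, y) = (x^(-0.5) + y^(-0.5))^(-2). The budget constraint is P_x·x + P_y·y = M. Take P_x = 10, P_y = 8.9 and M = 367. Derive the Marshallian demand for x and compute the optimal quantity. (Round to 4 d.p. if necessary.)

x* = 18.7064

MRS = MU_x/MU_y = (y/x)^(1.5). Set equal to P_x/P_y.
Hence y/x = (P_x/P_y)^(1/(1.5)), i.e. raised to the 2/3 power.
With the ratio pinned down, the budget gives x* = M/(P_x + P_y·(y/x)) and y* = (y/x)·x*.
Numerically y/x = 1.080787, so x* = 367/(10 + 8.9·1.080787) = 18.7064.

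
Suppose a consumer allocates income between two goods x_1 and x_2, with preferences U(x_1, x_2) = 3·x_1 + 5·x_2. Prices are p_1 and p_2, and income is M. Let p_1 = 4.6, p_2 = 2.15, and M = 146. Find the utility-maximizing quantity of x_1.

Linear utility — the consumer picks whichever good has higher MU/price: 3/4.6 = 0.6522 vs 5/2.15 = 2.3256.
x_2 gives more utility per dollar, so spend all income on x_2: x_2* = M/p_2, x_1* = 0.
Numerically: x_1* = 0, x_2* = 67.907.

x_1* = 0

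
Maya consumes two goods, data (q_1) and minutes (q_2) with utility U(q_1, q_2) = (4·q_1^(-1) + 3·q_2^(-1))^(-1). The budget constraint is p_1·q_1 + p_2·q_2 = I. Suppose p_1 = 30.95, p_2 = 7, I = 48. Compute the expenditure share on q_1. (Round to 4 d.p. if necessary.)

MU_q_1 ∝ 4·q_1^(-2), MU_q_2 ∝ 3·q_2^(-2), so MRS = (4/3)·(q_2/q_1)^(2) = p_1/p_2.
Hence q_2/q_1 = ((3/4)·p_1/p_2)^(1/(2)), i.e. raised to the 0.5 power.
With the ratio pinned down, the budget gives q_1* = I/(p_1 + p_2·(q_2/q_1)) and q_2* = (q_2/q_1)·q_1*.
Numerically q_2/q_1 = 1.821008, so q_1* = 48/(30.95 + 7·1.821008) = 1.0985 and q_2* = 1.821008·1.0985 = 2.0003.
Expenditure on q_1: 30.95·1.0985 = 33.9977; share = 0.7083.

share on q_1 = 0.7083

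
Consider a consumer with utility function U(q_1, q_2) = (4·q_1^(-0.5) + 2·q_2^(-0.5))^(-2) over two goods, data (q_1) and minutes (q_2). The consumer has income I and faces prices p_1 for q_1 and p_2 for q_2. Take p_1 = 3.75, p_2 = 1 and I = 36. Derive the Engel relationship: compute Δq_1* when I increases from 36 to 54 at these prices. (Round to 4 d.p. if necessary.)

Δq_1* = 3.4152

MRS = MU_q_1/MU_q_2 = 2·(q_2/q_1)^(1.5). Set equal to p_1/p_2.
Hence q_2/q_1 = ((1/2)·p_1/p_2)^(1/(1.5)), i.e. raised to the 2/3 power.
With the ratio pinned down, the budget gives q_1* = I/(p_1 + p_2·(q_2/q_1)) and q_2* = (q_2/q_1)·q_1*.
Numerically q_2/q_1 = 1.52055, so q_1* = 36/(3.75 + 1·1.52055) = 6.8304.
At I' = 54: q_1* = 10.2456. Change: 10.2456 − 6.8304 = 3.4152.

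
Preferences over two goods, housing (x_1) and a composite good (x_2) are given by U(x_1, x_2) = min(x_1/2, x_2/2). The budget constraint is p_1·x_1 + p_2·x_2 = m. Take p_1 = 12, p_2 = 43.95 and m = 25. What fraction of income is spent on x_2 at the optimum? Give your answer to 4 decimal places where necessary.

With perfect complements, no substitution: consume in ratio x_1:x_2 = 2:2.
Budget: p_1·x_1 + p_2·x_1 = m, so (2·p_1 + 2·p_2)·x_1 = 2·m.
Demand: x_1*(p_1,p_2,m) = 2·m/(2·p_1 + 2·p_2), x_2* = 2·m/(2·p_1 + 2·p_2).
Here 2·12 + 2·43.95 = 111.9, giving x_1* = 0.4468 and x_2* = 0.4468.
Expenditure on x_2: 43.95·0.4468 = 19.6381; share = 0.7855.

share on x_2 = 0.7855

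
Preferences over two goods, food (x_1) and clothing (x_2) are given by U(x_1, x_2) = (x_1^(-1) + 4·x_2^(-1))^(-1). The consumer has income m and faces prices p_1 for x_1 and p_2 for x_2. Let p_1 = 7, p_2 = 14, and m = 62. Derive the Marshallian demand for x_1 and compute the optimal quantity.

x_1* = 2.3135

MRS = MU_x_1/MU_x_2 = (1/4)·(x_2/x_1)^(2). Set equal to p_1/p_2.
Solve for the ratio: x_2/x_1 = [4·p_1/p_2]^(0.5).
With the ratio pinned down, the budget gives x_1* = m/(p_1 + p_2·(x_2/x_1)) and x_2* = (x_2/x_1)·x_1*.
Numerically x_2/x_1 = 1.414214, so x_1* = 62/(7 + 14·1.414214) = 2.3135.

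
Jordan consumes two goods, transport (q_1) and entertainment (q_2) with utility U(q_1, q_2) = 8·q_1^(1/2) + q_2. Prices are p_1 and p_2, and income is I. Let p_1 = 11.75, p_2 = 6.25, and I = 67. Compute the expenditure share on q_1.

Utility is quasi-linear in q_2; the FOC for q_1 is 4/√q_1 = p_1/p_2.
Solve: √q_1 = 4·p_2/p_1, so q_1*(p_1,p_2) = (4·p_2/p_1)², and q_2* = (I − p_1·q_1*)/p_2.
Plugging in: q_1* = (4·6.25/11.75)² = 4.5269, q_2* = 2.2094.
Expenditure on q_1: 11.75·4.5269 = 53.1915; share = 0.7939.

share on q_1 = 0.7939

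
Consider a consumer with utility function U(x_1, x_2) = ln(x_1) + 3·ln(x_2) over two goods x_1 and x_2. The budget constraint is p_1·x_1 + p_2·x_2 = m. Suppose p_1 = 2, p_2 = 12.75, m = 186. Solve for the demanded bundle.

x_1* = 23.25, x_2* = 10.9412

Tangency: MRS = (1/3)·x_2/x_1 = p_1/p_2.
So p_2·x_2 = 3·p_1·x_1; combined with the budget, a share 0.25 of income goes to x_1.
Demand: x_1*(p_1,p_2,m) = 0.25·m/p_1 and x_2* = 0.75·m/p_2.
At p_1=2, p_2=12.75, m=186: x_1* = 0.25·186/2 = 23.25, x_2* = 10.9412.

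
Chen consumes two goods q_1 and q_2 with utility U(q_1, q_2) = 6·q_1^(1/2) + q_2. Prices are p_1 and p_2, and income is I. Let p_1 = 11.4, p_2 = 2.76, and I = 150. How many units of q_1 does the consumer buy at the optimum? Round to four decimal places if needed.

q_1* = 0.5275

Plugging in: q_1* = (3·2.76/11.4)² = 0.5275.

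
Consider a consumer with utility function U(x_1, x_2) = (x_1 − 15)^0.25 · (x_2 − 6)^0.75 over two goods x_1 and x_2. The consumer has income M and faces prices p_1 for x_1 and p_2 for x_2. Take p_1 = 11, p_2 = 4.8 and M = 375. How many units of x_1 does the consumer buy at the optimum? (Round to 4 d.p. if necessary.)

Substituting into the budget: x_1* = 15 + 0.25·(M − 15·p_1 − 6·p_2)/p_1, and x_2* = 6 + 0.75·(…)/p_2.
Discretionary income = 375 − 15·11 − 6·4.8 = 181.2; x_1* = 15 + 0.25·181.2/11 = 19.1182.

x_1* = 19.1182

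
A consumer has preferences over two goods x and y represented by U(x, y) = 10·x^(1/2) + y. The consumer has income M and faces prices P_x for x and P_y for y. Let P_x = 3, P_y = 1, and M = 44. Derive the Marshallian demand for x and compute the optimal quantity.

Thus x* = (5·P_y/P_x)² — independent of M — with the rest of income spent on y.
Plugging in: x* = (5·1/3)² = 2.7778.

x* = 2.7778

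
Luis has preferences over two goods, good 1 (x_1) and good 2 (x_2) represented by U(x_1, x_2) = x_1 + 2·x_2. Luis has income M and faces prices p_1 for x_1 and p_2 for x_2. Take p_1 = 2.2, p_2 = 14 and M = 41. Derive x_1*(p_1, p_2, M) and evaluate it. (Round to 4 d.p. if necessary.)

x_1 gives more utility per dollar, so spend all income on x_1: x_1* = M/p_1, x_2* = 0.
Numerically: x_1* = 18.6364, x_2* = 0.

x_1* = 18.6364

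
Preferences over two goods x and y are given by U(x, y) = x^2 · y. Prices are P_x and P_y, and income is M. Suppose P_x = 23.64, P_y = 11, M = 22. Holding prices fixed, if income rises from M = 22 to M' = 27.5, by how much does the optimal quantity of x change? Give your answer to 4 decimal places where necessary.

Δx* = 0.1551

MU_x/MU_y = (2·y)/(x); tangency sets this equal to P_x/P_y.
Rearranging, P_y·y = (1/2)·P_x·x. Substituting into the budget gives P_x·x·(1 + (1/2)) = M.
Demand: x*(P_x,P_y,M) = 2/3·M/P_x and y* = 1/3·M/P_y.
At P_x=23.64, P_y=11, M=22: x* = 2/3·22/23.64 = 0.6204.
At M' = 27.5: x* = 0.7755. Change: 0.7755 − 0.6204 = 0.1551.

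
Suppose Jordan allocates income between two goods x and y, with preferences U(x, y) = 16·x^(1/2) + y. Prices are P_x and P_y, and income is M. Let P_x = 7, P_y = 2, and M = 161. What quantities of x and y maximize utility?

Set MRS = P_x/P_y: 8·x^(−1/2) = P_x/P_y.
Thus x* = (8·P_y/P_x)² — independent of M — with the rest of income spent on y.
Plugging in: x* = (8·2/7)² = 5.2245, y* = 62.2143.

x* = 5.2245, y* = 62.2143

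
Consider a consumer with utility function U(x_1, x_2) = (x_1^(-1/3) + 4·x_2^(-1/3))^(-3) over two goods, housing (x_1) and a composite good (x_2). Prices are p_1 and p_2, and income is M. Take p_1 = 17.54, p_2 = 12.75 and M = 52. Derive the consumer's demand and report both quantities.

With the ratio pinned down, the budget gives x_1* = M/(p_1 + p_2·(x_2/x_1)) and x_2* = (x_2/x_1)·x_1*.
Numerically x_2/x_1 = 3.592812, so x_1* = 52/(17.54 + 12.75·3.592812) = 0.8209 and x_2* = 3.592812·0.8209 = 2.9492.

x_1* = 0.8209, x_2* = 2.9492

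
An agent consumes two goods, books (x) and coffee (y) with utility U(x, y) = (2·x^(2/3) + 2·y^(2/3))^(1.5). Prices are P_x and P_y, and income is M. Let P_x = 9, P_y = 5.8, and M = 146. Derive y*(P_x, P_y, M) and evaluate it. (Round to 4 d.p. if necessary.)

From the CES first-order condition, (y/x)^(1/3) = P_x/P_y.
Hence y/x = (P_x/P_y)^(1/(1/3)), i.e. raised to the 3 power.
Substitute y = (y/x)·x into the budget: x* = M/(P_x + P_y·(y/x)).
Numerically y/x = 3.736316, so x* = 146/(9 + 5.8·3.736316) = 4.7603 and y* = 3.736316·4.7603 = 17.7858.

y* = 17.7858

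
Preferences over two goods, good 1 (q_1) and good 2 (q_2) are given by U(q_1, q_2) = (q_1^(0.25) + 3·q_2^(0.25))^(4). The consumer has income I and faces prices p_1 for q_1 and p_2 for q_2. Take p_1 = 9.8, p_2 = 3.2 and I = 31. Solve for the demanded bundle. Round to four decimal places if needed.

q_1* = 0.4343, q_2* = 8.3574

From the CES first-order condition, (1/3)·(q_2/q_1)^(0.75) = p_1/p_2.
Hence q_2/q_1 = (3·p_1/p_2)^(1/(0.75)), i.e. raised to the 4/3 power.
Substitute q_2 = (q_2/q_1)·q_1 into the budget: q_1* = I/(p_1 + p_2·(q_2/q_1)).
Numerically q_2/q_1 = 19.242573, so q_1* = 31/(9.8 + 3.2·19.242573) = 0.4343 and q_2* = 19.242573·0.4343 = 8.3574.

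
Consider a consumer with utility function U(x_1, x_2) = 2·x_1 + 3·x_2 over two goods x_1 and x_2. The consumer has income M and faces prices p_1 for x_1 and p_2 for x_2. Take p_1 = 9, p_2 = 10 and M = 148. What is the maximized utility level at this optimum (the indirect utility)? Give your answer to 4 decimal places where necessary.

V = 44.4

Linear utility — the consumer picks whichever good has higher MU/price: 2/9 = 0.2222 vs 3/10 = 0.3.
x_2 gives more utility per dollar, so spend all income on x_2: x_2* = M/p_2, x_1* = 0.
Numerically: x_1* = 0, x_2* = 14.8.
Utility at the optimum: U(0, 14.8) = 44.4.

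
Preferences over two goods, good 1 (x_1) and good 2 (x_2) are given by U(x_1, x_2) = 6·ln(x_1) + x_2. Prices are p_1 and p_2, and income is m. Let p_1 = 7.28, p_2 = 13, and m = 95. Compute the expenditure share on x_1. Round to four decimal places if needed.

MU_x_1 = 6/x_1, MU_x_2 = 1. Tangency: 6/x_1 = p_1/p_2.
So x_1*(p_1,p_2) = 6·p_2/p_1, independent of income; and x_2* = (m − 6·p_2)/p_2.
At the given prices: x_1* = 6·13/7.28 = 10.7143, and x_2* = 1.3077.
Expenditure on x_1: 7.28·10.7143 = 78; share = 0.8211.

share on x_1 = 0.8211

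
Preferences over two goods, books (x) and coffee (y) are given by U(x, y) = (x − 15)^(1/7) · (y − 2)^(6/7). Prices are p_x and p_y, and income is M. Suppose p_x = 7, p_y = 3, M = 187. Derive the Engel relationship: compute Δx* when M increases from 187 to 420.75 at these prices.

MRS = (1/6)·(y−2)/(x−15). Tangency with p_x/p_y gives y−2 = 6·(p_x/p_y)·(x−15).
After buying the subsistence bundle (15, 2), a share 1/7 of the remaining income goes to x: x* = 15 + 1/7·(M − 15p_x − 2p_y)/p_x.
Discretionary income = 187 − 15·7 − 2·3 = 76; x* = 15 + 1/7·76/7 = 16.551.
At M' = 420.75: x* = 21.3214. Change: 21.3214 − 16.551 = 4.7704.

Δx* = 4.7704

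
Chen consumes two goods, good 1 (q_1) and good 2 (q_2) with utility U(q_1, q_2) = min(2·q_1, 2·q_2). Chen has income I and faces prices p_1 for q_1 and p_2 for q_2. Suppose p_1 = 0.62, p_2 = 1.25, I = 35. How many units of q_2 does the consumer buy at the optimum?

With perfect complements, no substitution: consume in ratio q_1:q_2 = 2:2.
Budget: p_1·q_1 + p_2·q_1 = I, so (2·p_1 + 2·p_2)·q_1 = 2·I.
Demand: q_1*(p_1,p_2,I) = 2·I/(2·p_1 + 2·p_2), q_2* = 2·I/(2·p_1 + 2·p_2).
Here 2·0.62 + 2·1.25 = 3.74, giving q_2* = 18.7166.

q_2* = 18.7166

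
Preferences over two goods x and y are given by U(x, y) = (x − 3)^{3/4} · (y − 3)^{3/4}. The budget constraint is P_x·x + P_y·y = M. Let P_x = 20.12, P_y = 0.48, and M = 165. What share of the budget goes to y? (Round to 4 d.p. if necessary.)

share on y = 0.3215

This is Cobb-Douglas in (x−3, y−3): tangency gives 0.75·P_y·(y−3) = 0.75·P_x·(x−3).
Substituting into the budget: x* = 3 + 0.5·(M − 3·P_x − 3·P_y)/P_x, and y* = 3 + 0.5·(…)/P_y.
Discretionary income = 165 − 3·20.12 − 3·0.48 = 103.2; x* = 3 + 0.5·103.2/20.12 = 5.5646; y* = 3 + 0.5·103.2/0.48 = 110.5.
Expenditure on y: 0.48·110.5 = 53.04; share = 0.3215.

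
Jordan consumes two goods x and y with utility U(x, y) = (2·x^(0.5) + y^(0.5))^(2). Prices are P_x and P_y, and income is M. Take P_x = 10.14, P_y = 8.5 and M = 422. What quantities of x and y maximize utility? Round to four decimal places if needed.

x* = 32.0569, y* = 11.4051

With the ratio pinned down, the budget gives x* = M/(P_x + P_y·(y/x)) and y* = (y/x)·x*.
Numerically y/x = 0.355777, so x* = 422/(10.14 + 8.5·0.355777) = 32.0569 and y* = 0.355777·32.0569 = 11.4051.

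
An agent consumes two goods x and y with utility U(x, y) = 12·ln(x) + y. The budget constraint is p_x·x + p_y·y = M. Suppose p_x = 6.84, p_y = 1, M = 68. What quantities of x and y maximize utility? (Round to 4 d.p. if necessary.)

x* = 1.7544, y* = 56

Set MRS = p_x/p_y: (12/x)/1 = p_x/p_y.
So x*(p_x,p_y) = 12·p_y/p_x, independent of income; and y* = (M − 12·p_y)/p_y.
At the given prices: x* = 12·1/6.84 = 1.7544, and y* = 56.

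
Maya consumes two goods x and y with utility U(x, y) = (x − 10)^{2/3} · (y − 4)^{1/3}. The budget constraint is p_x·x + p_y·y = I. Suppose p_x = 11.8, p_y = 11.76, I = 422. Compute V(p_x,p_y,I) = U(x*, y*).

V = 11.5356

After buying the subsistence bundle (10, 4), a share 2/3 of the remaining income goes to x: x* = 10 + 2/3·(I − 10p_x − 4p_y)/p_x.
Discretionary income = 422 − 10·11.8 − 4·11.76 = 256.96; x* = 10 + 2/3·256.96/11.8 = 24.5175; y* = 4 + 1/3·256.96/11.76 = 11.2834.
Utility at the optimum: U(24.5175, 11.2834) = 11.5356.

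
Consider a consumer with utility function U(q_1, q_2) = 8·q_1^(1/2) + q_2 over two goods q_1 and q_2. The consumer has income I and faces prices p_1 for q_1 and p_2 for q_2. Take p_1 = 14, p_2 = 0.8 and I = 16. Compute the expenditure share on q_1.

MU_q_1 = 4/√q_1, MU_q_2 = 1. Tangency: 4/√q_1 = p_1/p_2.
Thus q_1* = (4·p_2/p_1)² — independent of I — with the rest of income spent on q_2.
Plugging in: q_1* = (4·0.8/14)² = 0.0522, q_2* = 19.0857.
Expenditure on q_1: 14·0.0522 = 0.7314; share = 0.0457.

share on q_1 = 0.0457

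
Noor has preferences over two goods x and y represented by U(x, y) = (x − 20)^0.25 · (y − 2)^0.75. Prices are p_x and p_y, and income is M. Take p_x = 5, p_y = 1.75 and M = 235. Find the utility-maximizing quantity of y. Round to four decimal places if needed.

y* = 58.3571

This is Cobb-Douglas in (x−20, y−2): tangency gives 0.25·p_y·(y−2) = 0.75·p_x·(x−20).
After buying the subsistence bundle (20, 2), a share 0.25 of the remaining income goes to x: x* = 20 + 0.25·(M − 20p_x − 2p_y)/p_x.
Discretionary income = 235 − 20·5 − 2·1.75 = 131.5; y* = 2 + 0.75·131.5/1.75 = 58.3571.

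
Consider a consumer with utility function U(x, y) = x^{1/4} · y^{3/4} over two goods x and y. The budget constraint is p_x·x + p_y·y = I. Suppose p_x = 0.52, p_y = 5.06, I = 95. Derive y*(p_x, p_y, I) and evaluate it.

y* = 14.081

The MRS is (1/3)·y/x. Set MRS = p_x/p_y.
Rearranging, p_y·y = 3·p_x·x. Substituting into the budget gives p_x·x·(1 + 3) = I.
Demand: x*(p_x,p_y,I) = 0.25·I/p_x and y* = 0.75·I/p_y.
At p_x=0.52, p_y=5.06, I=95: y* = 0.75·95/5.06 = 14.081.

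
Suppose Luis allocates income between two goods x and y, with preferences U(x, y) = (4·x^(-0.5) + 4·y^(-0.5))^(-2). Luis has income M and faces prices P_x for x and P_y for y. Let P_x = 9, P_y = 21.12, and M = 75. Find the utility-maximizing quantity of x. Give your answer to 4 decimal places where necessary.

x* = 3.5783

Numerically y/x = 0.566282, so x* = 75/(9 + 21.12·0.566282) = 3.5783.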